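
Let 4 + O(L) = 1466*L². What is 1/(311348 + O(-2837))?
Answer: 1/11799513498 ≈ 8.4749e-11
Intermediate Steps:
O(L) = -4 + 1466*L²
1/(311348 + O(-2837)) = 1/(311348 + (-4 + 1466*(-2837)²)) = 1/(311348 + (-4 + 1466*8048569)) = 1/(311348 + (-4 + 11799202154)) = 1/(311348 + 11799202150) = 1/11799513498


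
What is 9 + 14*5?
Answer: 79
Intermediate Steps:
9 + 14*5 = 9 + 70 = 79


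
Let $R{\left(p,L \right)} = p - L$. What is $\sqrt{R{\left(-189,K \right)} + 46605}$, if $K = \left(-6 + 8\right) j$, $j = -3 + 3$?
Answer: $4 \sqrt{2901} \approx 215.44$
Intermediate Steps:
$j = 0$
$K = 0$ ($K = \left(-6 + 8\right) 0 = 2 \cdot 0 = 0$)
$\sqrt{R{\left(-189,K \right)} + 46605} = \sqrt{\left(-189 - 0\right) + 46605} = \sqrt{\left(-189 + 0\right) + 46605} = \sqrt{-189 + 46605} = \sqrt{46416} = 4 \sqrt{2901}$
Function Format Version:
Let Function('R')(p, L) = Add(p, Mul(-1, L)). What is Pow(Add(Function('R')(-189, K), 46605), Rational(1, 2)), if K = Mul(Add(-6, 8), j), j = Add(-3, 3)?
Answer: Mul(4, Pow(2901, Rational(1, 2))) ≈ 215.44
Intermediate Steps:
j = 0
K = 0 (K = Mul(Add(-6, 8), 0) = Mul(2, 0) = 0)
Pow(Add(Function('R')(-189, K), 46605), Rational(1, 2)) = Pow(Add(Add(-189, Mul(-1, 0)), 46605), Rational(1, 2)) = Pow(Add(Add(-189, 0), 46605), Rational(1, 2)) = Pow(Add(-189, 46605), Rational(1, 2)) = Pow(46416, Rational(1, 2)) = Mul(4, Pow(2901, Rational(1, 2)))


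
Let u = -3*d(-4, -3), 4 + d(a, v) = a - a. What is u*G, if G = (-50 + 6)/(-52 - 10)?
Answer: 264/31 ≈ 8.5161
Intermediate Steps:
d(a, v) = -4 (d(a, v) = -4 + (a - a) = -4 + 0 = -4)
G = 22/31 (G = -44/(-62) = -44*(-1/62) = 22/31 ≈ 0.70968)
u = 12 (u = -3*(-4) = 12)
u*G = 12*(22/31) = 264/31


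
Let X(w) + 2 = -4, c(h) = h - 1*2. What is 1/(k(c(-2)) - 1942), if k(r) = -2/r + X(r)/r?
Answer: -1/1940 ≈ -0.00051546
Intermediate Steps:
c(h) = -2 + h (c(h) = h - 2 = -2 + h)
X(w) = -6 (X(w) = -2 - 4 = -6)
k(r) = -8/r (k(r) = -2/r - 6/r = -8/r)
1/(k(c(-2)) - 1942) = 1/(-8/(-2 - 2) - 1942) = 1/(-8/(-4) - 1942) = 1/(-8*(-¼) - 1942) = 1/(2 - 1942) = 1/(-1940) = -1/1940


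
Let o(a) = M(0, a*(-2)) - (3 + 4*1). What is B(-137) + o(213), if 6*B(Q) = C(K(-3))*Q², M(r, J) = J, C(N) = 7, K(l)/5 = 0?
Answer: 128785/6 ≈ 21464.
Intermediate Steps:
K(l) = 0 (K(l) = 5*0 = 0)
B(Q) = 7*Q²/6 (B(Q) = (7*Q²)/6 = 7*Q²/6)
o(a) = -7 - 2*a (o(a) = a*(-2) - (3 + 4*1) = -2*a - (3 + 4) = -2*a - 1*7 = -2*a - 7 = -7 - 2*a)
B(-137) + o(213) = (7/6)*(-137)² + (-7 - 2*213) = (7/6)*18769 + (-7 - 426) = 131383/6 - 433 = 128785/6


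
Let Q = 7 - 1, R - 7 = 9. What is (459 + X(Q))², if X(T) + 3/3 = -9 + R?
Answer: 216225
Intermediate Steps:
R = 16 (R = 7 + 9 = 16)
Q = 6
X(T) = 6 (X(T) = -1 + (-9 + 16) = -1 + 7 = 6)
(459 + X(Q))² = (459 + 6)² = 465² = 216225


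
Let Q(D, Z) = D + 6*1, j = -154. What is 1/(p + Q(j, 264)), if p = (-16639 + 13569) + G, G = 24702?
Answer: 1/21484 ≈ 4.6546e-5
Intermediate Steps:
Q(D, Z) = 6 + D (Q(D, Z) = D + 6 = 6 + D)
p = 21632 (p = (-16639 + 13569) + 24702 = -3070 + 24702 = 21632)
1/(p + Q(j, 264)) = 1/(21632 + (6 - 154)) = 1/(21632 - 148) = 1/21484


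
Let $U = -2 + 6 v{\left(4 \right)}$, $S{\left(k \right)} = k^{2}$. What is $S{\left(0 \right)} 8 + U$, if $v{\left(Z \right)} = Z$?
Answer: $22$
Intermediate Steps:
$U = 22$ ($U = -2 + 6 \cdot 4 = -2 + 24 = 22$)
$S{\left(0 \right)} 8 + U = 0^{2} \cdot 8 + 22 = 0 \cdot 8 + 22 = 0 + 22 = 22$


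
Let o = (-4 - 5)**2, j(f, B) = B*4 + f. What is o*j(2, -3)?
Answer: -810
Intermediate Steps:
j(f, B) = f + 4*B (j(f, B) = 4*B + f = f + 4*B)
o = 81 (o = (-9)**2 = 81)
o*j(2, -3) = 81*(2 + 4*(-3)) = 81*(2 - 12) = 81*(-10) = -810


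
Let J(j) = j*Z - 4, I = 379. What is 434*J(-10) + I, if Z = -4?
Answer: 16003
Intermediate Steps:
J(j) = -4 - 4*j (J(j) = j*(-4) - 4 = -4*j - 4 = -4 - 4*j)
434*J(-10) + I = 434*(-4 - 4*(-10)) + 379 = 434*(-4 + 40) + 379 = 434*36 + 379 = 15624 + 379 = 16003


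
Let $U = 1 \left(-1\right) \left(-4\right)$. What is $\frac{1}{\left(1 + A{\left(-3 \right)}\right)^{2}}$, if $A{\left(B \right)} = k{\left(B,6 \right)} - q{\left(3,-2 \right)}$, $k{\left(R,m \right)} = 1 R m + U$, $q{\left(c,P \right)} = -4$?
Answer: $\frac{1}{81} \approx 0.012346$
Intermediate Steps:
$U = 4$ ($U = \left(-1\right) \left(-4\right) = 4$)
$k{\left(R,m \right)} = 4 + R m$ ($k{\left(R,m \right)} = 1 R m + 4 = R m + 4 = 4 + R m$)
$A{\left(B \right)} = 8 + 6 B$ ($A{\left(B \right)} = \left(4 + B 6\right) - -4 = \left(4 + 6 B\right) + 4 = 8 + 6 B$)
$\frac{1}{\left(1 + A{\left(-3 \right)}\right)^{2}} = \frac{1}{\left(1 + \left(8 + 6 \left(-3\right)\right)\right)^{2}} = \frac{1}{\left(1 + \left(8 - 18\right)\right)^{2}} = \frac{1}{\left(1 - 10\right)^{2}} = \frac{1}{\left(-9\right)^{2}} = \frac{1}{81}$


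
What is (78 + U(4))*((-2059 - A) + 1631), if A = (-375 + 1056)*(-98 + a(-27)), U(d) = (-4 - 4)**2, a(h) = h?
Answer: 12026974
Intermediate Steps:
U(d) = 64 (U(d) = (-8)**2 = 64)
A = -85125 (A = (-375 + 1056)*(-98 - 27) = 681*(-125) = -85125)
(78 + U(4))*((-2059 - A) + 1631) = (78 + 64)*((-2059 - 1*(-85125)) + 1631) = 142*((-2059 + 85125) + 1631) = 142*(83066 + 1631) = 142*84697 = 12026974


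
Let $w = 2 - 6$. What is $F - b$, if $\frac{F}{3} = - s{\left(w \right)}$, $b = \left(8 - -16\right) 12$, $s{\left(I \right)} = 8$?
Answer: $-312$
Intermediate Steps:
$w = -4$ ($w = 2 - 6 = -4$)
$b = 288$ ($b = \left(8 + 16\right) 12 = 24 \cdot 12 = 288$)
$F = -24$ ($F = 3 \left(\left(-1\right) 8\right) = 3 \left(-8\right) = -24$)
$F - b = -24 - 288 = -312$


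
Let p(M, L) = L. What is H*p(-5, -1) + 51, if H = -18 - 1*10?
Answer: 79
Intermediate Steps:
H = -28 (H = -18 - 10 = -28)
H*p(-5, -1) + 51 = -28*(-1) + 51 = 28 + 51 = 79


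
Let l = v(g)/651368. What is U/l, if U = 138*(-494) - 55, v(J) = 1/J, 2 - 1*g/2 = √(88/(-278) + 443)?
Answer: -177763538144 + 266645307216*√950343/139 ≈ 1.6923e+12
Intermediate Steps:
g = 4 - 6*√950343/139 (g = 4 - 2*√(88/(-278) + 443) = 4 - 2*√(88*(-1/278) + 443) = 4 - 2*√(-44/139 + 443) = 4 - 6*√950343/139 ≈ -38.080)
l = 1/(651368*(4 - 6*√950343/139)) (l = 1/((4 - 6*√950343/139)*651368) = (1/651368)/(4 - 6*√950343/139) = 1/(651368*(4 - 6*√950343/139)) ≈ -4.0316e-8)
U = -68227 (U = -68172 - 55 = -68227)
U/l = -68227/(-139/39718466536 - 3*√950343/79436933072)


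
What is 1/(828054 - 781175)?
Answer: 1/46879 ≈ 2.1332e-5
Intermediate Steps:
1/(828054 - 781175) = 1/46879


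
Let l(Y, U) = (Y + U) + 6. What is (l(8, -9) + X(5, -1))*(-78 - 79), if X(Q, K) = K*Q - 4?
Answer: 628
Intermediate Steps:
X(Q, K) = -4 + K*Q
l(Y, U) = 6 + U + Y (l(Y, U) = (U + Y) + 6 = 6 + U + Y)
(l(8, -9) + X(5, -1))*(-78 - 79) = ((6 - 9 + 8) + (-4 - 1*5))*(-78 - 79) = (5 + (-4 - 5))*(-157) = (5 - 9)*(-157) = -4*(-157) = 628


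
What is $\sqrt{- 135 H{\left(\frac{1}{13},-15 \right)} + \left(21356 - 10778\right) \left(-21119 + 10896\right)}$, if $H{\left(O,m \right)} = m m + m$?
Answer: $2 i \sqrt{27041811} \approx 10400.0 i$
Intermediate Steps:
$H{\left(O,m \right)} = m + m^{2}$ ($H{\left(O,m \right)} = m^{2} + m = m + m^{2}$)
$\sqrt{- 135 H{\left(\frac{1}{13},-15 \right)} + \left(21356 - 10778\right) \left(-21119 + 10896\right)} = \sqrt{- 135 \left(- 15 \left(1 - 15\right)\right) + \left(21356 - 10778\right) \left(-21119 + 10896\right)} = \sqrt{- 135 \left(\left(-15\right) \left(-14\right)\right) + 10578 \left(-10223\right)} = \sqrt{\left(-135\right) 210 - 108138894} = \sqrt{-28350 - 108138894} = \sqrt{-108167244} = 2 i \sqrt{27041811}$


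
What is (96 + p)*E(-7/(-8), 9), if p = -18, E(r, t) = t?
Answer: 702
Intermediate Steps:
(96 + p)*E(-7/(-8), 9) = (96 - 18)*9 = 78*9 = 702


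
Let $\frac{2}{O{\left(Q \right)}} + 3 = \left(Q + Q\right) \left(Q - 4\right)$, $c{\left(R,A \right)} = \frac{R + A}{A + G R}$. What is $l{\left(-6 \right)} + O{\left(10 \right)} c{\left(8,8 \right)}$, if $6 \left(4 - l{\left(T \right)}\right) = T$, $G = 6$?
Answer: $\frac{4099}{819} \approx 5.0049$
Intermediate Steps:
$l{\left(T \right)} = 4 - \frac{T}{6}$
$c{\left(R,A \right)} = \frac{A + R}{A + 6 R}$ ($c{\left(R,A \right)} = \frac{R + A}{A + 6 R} = \frac{A + R}{A + 6 R}$)
$O{\left(Q \right)} = \frac{2}{-3 + 2 Q \left(-4 + Q\right)}$ ($O{\left(Q \right)} = \frac{2}{-3 + \left(Q + Q\right) \left(Q - 4\right)} = \frac{2}{-3 + 2 Q \left(-4 + Q\right)}$)
$l{\left(-6 \right)} + O{\left(10 \right)} c{\left(8,8 \right)} = \left(4 - -1\right) + \frac{2}{-3 - 80 + 2 \cdot 10^{2}} \frac{8 + 8}{8 + 6 \cdot 8} = \left(4 + 1\right) + \frac{2}{-3 - 80 + 2 \cdot 100} \frac{1}{8 + 48} \cdot 16 = 5 + \frac{2}{-3 - 80 + 200} \cdot \frac{1}{56} \cdot 16 = 5 + \frac{2}{117} \cdot \frac{1}{56} \cdot 16 = 5 + 2 \cdot \frac{1}{117} \cdot \frac{2}{7} = 5 + \frac{2}{117} \cdot \frac{2}{7} = 5 + \frac{4}{819} = \frac{4099}{819}$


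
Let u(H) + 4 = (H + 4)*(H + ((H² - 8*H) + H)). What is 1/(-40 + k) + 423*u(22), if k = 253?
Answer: 824225653/213 ≈ 3.8696e+6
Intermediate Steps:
u(H) = -4 + (4 + H)*(H² - 6*H) (u(H) = -4 + (H + 4)*(H + ((H² - 8*H) + H)) = -4 + (4 + H)*(H + (H² - 7*H)) = -4 + (4 + H)*(H² - 6*H))
1/(-40 + k) + 423*u(22) = 1/(-40 + 253) + 423*(-4 + 22³ - 24*22 - 2*22²) = 1/213 + 423*(-4 + 10648 - 528 - 2*484) = 1/213 + 423*(-4 + 10648 - 528 - 968) = 1/213 + 423*9148 = 1/213 + 3869604 = 824225653/213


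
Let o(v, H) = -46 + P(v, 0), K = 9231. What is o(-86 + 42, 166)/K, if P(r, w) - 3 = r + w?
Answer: -29/3077 ≈ -0.0094248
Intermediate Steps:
P(r, w) = 3 + r + w (P(r, w) = 3 + (r + w) = 3 + r + w)
o(v, H) = -43 + v (o(v, H) = -46 + (3 + v + 0) = -46 + (3 + v) = -43 + v)
o(-86 + 42, 166)/K = (-43 + (-86 + 42))/9231 = (-43 - 44)*(1/9231) = -87*1/9231 = -29/3077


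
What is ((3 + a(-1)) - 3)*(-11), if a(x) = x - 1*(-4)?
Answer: -33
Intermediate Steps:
a(x) = 4 + x (a(x) = x + 4 = 4 + x)
((3 + a(-1)) - 3)*(-11) = ((3 + (4 - 1)) - 3)*(-11) = ((3 + 3) - 3)*(-11) = (6 - 3)*(-11) = 3*(-11) = -33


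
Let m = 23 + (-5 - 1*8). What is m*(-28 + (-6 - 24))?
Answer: -580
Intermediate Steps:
m = 10 (m = 23 + (-5 - 8) = 23 - 13 = 10)
m*(-28 + (-6 - 24)) = 10*(-28 + (-6 - 24)) = 10*(-28 - 30) = 10*(-58) = -580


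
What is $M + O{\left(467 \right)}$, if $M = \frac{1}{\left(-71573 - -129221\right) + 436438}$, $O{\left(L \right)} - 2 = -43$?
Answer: $- \frac{20257525}{494086} \approx -41.0$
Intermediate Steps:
$O{\left(L \right)} = -41$ ($O{\left(L \right)} = 2 - 43 = -41$)
$M = \frac{1}{494086}$ ($M = \frac{1}{\left(-71573 + 129221\right) + 436438} = \frac{1}{57648 + 436438} = \frac{1}{494086} \approx 2.0239 \cdot 10^{-6}$)
$M + O{\left(467 \right)} = \frac{1}{494086} - 41 = - \frac{20257525}{494086}$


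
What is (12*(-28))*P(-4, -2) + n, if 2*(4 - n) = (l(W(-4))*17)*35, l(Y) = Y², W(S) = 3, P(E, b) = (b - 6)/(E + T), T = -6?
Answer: -29423/10 ≈ -2942.3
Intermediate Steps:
P(E, b) = (-6 + b)/(-6 + E) (P(E, b) = (b - 6)/(E - 6) = (-6 + b)/(-6 + E))
n = -5347/2 (n = 4 - 3²*17*35/2 = 4 - 9*17*35/2 = 4 - 153*35/2 = 4 - ½*5355 = 4 - 5355/2 = -5347/2 ≈ -2673.5)
(12*(-28))*P(-4, -2) + n = (12*(-28))*((-6 - 2)/(-6 - 4)) - 5347/2 = -336*(-8)/(-10) - 5347/2 = -(-168)*(-8)/5 - 5347/2 = -336*⅘ - 5347/2 = -1344/5 - 5347/2 = -29423/10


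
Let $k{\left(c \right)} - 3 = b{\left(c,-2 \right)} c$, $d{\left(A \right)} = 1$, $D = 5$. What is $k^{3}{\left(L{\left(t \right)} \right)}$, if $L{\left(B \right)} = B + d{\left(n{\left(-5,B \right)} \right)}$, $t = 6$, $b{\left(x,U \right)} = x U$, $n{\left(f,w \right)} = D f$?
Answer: $-857375$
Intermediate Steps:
$n{\left(f,w \right)} = 5 f$
$b{\left(x,U \right)} = U x$
$L{\left(B \right)} = 1 + B$ ($L{\left(B \right)} = B + 1 = 1 + B$)
$k{\left(c \right)} = 3 - 2 c^{2}$ ($k{\left(c \right)} = 3 + - 2 c c = 3 - 2 c^{2}$)
$k^{3}{\left(L{\left(t \right)} \right)} = \left(3 - 2 \left(1 + 6\right)^{2}\right)^{3} = \left(3 - 2 \cdot 7^{2}\right)^{3} = \left(3 - 98\right)^{3} = \left(-95\right)^{3} = -857375$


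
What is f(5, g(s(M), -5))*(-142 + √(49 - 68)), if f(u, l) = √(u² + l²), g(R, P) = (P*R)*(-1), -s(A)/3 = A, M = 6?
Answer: 25*√13*(-142 + I*√19) ≈ -12800.0 + 392.91*I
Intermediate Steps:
s(A) = -3*A
g(R, P) = -P*R
f(u, l) = √(l² + u²)
f(5, g(s(M), -5))*(-142 + √(49 - 68)) = √((-1*(-5)*(-3*6))² + 5²)*(-142 + √(49 - 68)) = √((-1*(-5)*(-18))² + 25)*(-142 + √(-19)) = √((-90)² + 25)*(-142 + I*√19) = √(8100 + 25)*(-142 + I*√19) = √8125*(-142 + I*√19) = (25*√13)*(-142 + I*√19) = 25*√13*(-142 + I*√19)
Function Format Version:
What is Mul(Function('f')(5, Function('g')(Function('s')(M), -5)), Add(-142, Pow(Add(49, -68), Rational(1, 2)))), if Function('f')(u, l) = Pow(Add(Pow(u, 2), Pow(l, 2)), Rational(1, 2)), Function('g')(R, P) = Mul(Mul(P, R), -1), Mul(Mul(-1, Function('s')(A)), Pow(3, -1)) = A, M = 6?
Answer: Mul(25, Pow(13, Rational(1, 2)), Add(-142, Mul(I, Pow(19, Rational(1, 2))))) ≈ Add(-12800., Mul(392.91, I))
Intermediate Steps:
Function('s')(A) = Mul(-3, A)
Function('g')(R, P) = Mul(-1, P, R)
Function('f')(u, l) = Pow(Add(Pow(l, 2), Pow(u, 2)), Rational(1, 2))
Mul(Function('f')(5, Function('g')(Function('s')(M), -5)), Add(-142, Pow(Add(49, -68), Rational(1, 2)))) = Mul(Pow(Add(Pow(Mul(-1, -5, Mul(-3, 6)), 2), Pow(5, 2)), Rational(1, 2)), Add(-142, Pow(Add(49, -68), Rational(1, 2)))) = Mul(Pow(Add(Pow(Mul(-1, -5, -18), 2), 25), Rational(1, 2)), Add(-142, Pow(-19, Rational(1, 2)))) = Mul(Pow(Add(Pow(-90, 2), 25), Rational(1, 2)), Add(-142, Mul(I, Pow(19, Rational(1, 2))))) = Mul(Pow(Add(8100, 25), Rational(1, 2)), Add(-142, Mul(I, Pow(19, Rational(1, 2))))) = Mul(Pow(8125, Rational(1, 2)), Add(-142, Mul(I, Pow(19, Rational(1, 2))))) = Mul(Mul(25, Pow(13, Rational(1, 2))), Add(-142, Mul(I, Pow(19, Rational(1, 2))))) = Mul(25, Pow(13, Rational(1, 2)), Add(-142, Mul(I, Pow(19, Rational(1, 2)))))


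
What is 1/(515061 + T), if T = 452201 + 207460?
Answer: 1/1174722 ≈ 8.5127e-7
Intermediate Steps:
T = 659661
1/(515061 + T) = 1/(515061 + 659661) = 1/1174722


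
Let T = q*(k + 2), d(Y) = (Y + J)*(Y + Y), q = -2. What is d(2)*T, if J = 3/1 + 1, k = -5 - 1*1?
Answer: 192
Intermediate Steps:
k = -6 (k = -5 - 1 = -6)
J = 4 (J = 3*1 + 1 = 3 + 1 = 4)
d(Y) = 2*Y*(4 + Y) (d(Y) = (Y + 4)*(Y + Y) = (4 + Y)*(2*Y) = 2*Y*(4 + Y))
T = 8 (T = -2*(-6 + 2) = -2*(-4) = 8)
d(2)*T = (2*2*(4 + 2))*8 = (2*2*6)*8 = 24*8 = 192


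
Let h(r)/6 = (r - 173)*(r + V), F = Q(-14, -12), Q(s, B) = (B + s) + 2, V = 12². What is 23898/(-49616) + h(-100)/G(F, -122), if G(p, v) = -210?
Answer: 6072969/17720 ≈ 342.72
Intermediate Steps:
V = 144
Q(s, B) = 2 + B + s
F = -24 (F = 2 - 12 - 14 = -24)
h(r) = 6*(-173 + r)*(144 + r) (h(r) = 6*((r - 173)*(r + 144)) = 6*((-173 + r)*(144 + r)) = 6*(-173 + r)*(144 + r))
23898/(-49616) + h(-100)/G(F, -122) = 23898/(-49616) + (-149472 - 174*(-100) + 6*(-100)²)/(-210) = 23898*(-1/49616) + (-149472 + 17400 + 6*10000)*(-1/210) = -1707/3544 + (-149472 + 17400 + 60000)*(-1/210) = -1707/3544 - 72072*(-1/210) = -1707/3544 + 1716/5 = 6072969/17720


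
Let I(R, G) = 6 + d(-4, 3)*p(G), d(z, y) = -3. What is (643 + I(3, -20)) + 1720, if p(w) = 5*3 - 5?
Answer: 2339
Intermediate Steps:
p(w) = 10 (p(w) = 15 - 5 = 10)
I(R, G) = -24 (I(R, G) = 6 - 3*10 = 6 - 30 = -24)
(643 + I(3, -20)) + 1720 = (643 - 24) + 1720 = 619 + 1720 = 2339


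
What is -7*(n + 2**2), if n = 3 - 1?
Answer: -42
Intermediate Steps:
n = 2
-7*(n + 2**2) = -7*(2 + 2**2) = -7*(2 + 4) = -7*6 = -42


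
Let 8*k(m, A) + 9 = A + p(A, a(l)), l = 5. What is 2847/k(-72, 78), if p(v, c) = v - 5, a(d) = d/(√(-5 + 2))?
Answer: 11388/71 ≈ 160.39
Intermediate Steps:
a(d) = -I*d*√3/3 (a(d) = d/(√(-3)) = d/((I*√3)) = d*(-I*√3/3) = -I*d*√3/3)
p(v, c) = -5 + v
k(m, A) = -7/4 + A/4 (k(m, A) = -9/8 + (A + (-5 + A))/8 = -9/8 + (-5 + 2*A)/8 = -9/8 + (-5/8 + A/4) = -7/4 + A/4)
2847/k(-72, 78) = 2847/(-7/4 + (¼)*78) = 2847/(-7/4 + 39/2) = 2847/(71/4) = 2847*(4/71) = 11388/71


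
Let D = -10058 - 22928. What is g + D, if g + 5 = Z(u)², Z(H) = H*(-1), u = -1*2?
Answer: -32987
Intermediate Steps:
u = -2
Z(H) = -H
g = -1 (g = -5 + (-1*(-2))² = -5 + 2² = -5 + 4 = -1)
D = -32986
g + D = -1 - 32986 = -32987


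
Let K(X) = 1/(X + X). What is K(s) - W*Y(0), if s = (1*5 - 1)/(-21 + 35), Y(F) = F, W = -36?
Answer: 7/4 ≈ 1.7500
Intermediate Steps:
s = 2/7 (s = (5 - 1)/14 = 4*(1/14) = 2/7 ≈ 0.28571)
K(X) = 1/(2*X)
K(s) - W*Y(0) = 1/(2*(2/7)) - (-36)*0 = (½)*(7/2) - 1*0 = 7/4 + 0 = 7/4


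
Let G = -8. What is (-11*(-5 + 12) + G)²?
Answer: 7225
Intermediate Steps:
(-11*(-5 + 12) + G)² = (-11*(-5 + 12) - 8)² = (-11*7 - 8)² = (-77 - 8)² = (-85)² = 7225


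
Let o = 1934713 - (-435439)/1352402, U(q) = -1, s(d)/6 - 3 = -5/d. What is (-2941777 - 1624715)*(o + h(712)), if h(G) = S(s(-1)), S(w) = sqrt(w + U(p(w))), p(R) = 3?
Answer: -5974136370627246990/676201 - 4566492*sqrt(47) ≈ -8.8349e+12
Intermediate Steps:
s(d) = 18 - 30/d (s(d) = 18 + 6*(-5/d) = 18 - 30/d)
S(w) = sqrt(-1 + w) (S(w) = sqrt(w - 1) = sqrt(-1 + w))
o = 2616510166065/1352402 (o = 1934713 - (-435439)/1352402 = 1934713 - 1*(-435439/1352402) = 1934713 + 435439/1352402 = 2616510166065/1352402 ≈ 1.9347e+6)
h(G) = sqrt(47) (h(G) = sqrt(-1 + (18 - 30/(-1))) = sqrt(-1 + (18 - 30*(-1))) = sqrt(-1 + (18 + 30)) = sqrt(-1 + 48) = sqrt(47))
(-2941777 - 1624715)*(o + h(712)) = (-2941777 - 1624715)*(2616510166065/1352402 + sqrt(47)) = -4566492*(2616510166065/1352402 + sqrt(47)) = -5974136370627246990/676201 - 4566492*sqrt(47)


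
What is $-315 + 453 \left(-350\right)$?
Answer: $-158865$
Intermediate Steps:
$-315 + 453 \left(-350\right) = -315 - 158550 = -158865$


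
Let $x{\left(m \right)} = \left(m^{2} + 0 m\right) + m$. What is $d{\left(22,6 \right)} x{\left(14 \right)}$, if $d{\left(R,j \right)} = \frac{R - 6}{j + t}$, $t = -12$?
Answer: $-560$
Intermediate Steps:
$x{\left(m \right)} = m + m^{2}$ ($x{\left(m \right)} = \left(m^{2} + 0\right) + m = m^{2} + m = m + m^{2}$)
$d{\left(R,j \right)} = \frac{-6 + R}{-12 + j}$ ($d{\left(R,j \right)} = \frac{R - 6}{j - 12} = \frac{-6 + R}{-12 + j}$)
$d{\left(22,6 \right)} x{\left(14 \right)} = \frac{-6 + 22}{-12 + 6} \cdot 14 \left(1 + 14\right) = \frac{1}{-6} \cdot 16 \cdot 14 \cdot 15 = \left(- \frac{1}{6}\right) 16 \cdot 210 = \left(- \frac{8}{3}\right) 210 = -560$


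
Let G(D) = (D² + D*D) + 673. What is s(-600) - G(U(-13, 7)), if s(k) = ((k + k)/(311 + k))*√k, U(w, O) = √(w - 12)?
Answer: -623 + 12000*I*√6/289 ≈ -623.0 + 101.71*I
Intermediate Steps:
U(w, O) = √(-12 + w)
s(k) = 2*k^(3/2)/(311 + k) (s(k) = ((2*k)/(311 + k))*√k = (2*k/(311 + k))*√k = 2*k^(3/2)/(311 + k))
G(D) = 673 + 2*D² (G(D) = (D² + D²) + 673 = 2*D² + 673 = 673 + 2*D²)
s(-600) - G(U(-13, 7)) = 2*(-600)^(3/2)/(311 - 600) - (673 + 2*(√(-12 - 13))²) = 2*(-6000*I*√6)/(-289) - (673 + 2*(√(-25))²) = 2*(-6000*I*√6)*(-1/289) - (673 + 2*(5*I)²) = 12000*I*√6/289 - (673 + 2*(-25)) = 12000*I*√6/289 - (673 - 50) = 12000*I*√6/289 - 1*623 = 12000*I*√6/289 - 623 = -623 + 12000*I*√6/289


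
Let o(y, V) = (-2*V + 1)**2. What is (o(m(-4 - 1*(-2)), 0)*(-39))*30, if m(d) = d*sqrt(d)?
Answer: -1170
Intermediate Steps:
m(d) = d**(3/2)
o(y, V) = (1 - 2*V)**2
(o(m(-4 - 1*(-2)), 0)*(-39))*30 = ((-1 + 2*0)**2*(-39))*30 = ((-1 + 0)**2*(-39))*30 = ((-1)**2*(-39))*30 = (1*(-39))*30 = -39*30 = -1170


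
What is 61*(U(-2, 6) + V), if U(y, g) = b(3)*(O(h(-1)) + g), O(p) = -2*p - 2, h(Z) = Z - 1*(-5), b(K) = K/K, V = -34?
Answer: -2318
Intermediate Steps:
b(K) = 1
h(Z) = 5 + Z (h(Z) = Z + 5 = 5 + Z)
O(p) = -2 - 2*p
U(y, g) = -10 + g (U(y, g) = 1*((-2 - 2*(5 - 1)) + g) = 1*((-2 - 2*4) + g) = 1*((-2 - 8) + g) = 1*(-10 + g) = -10 + g)
61*(U(-2, 6) + V) = 61*((-10 + 6) - 34) = 61*(-4 - 34) = 61*(-38) = -2318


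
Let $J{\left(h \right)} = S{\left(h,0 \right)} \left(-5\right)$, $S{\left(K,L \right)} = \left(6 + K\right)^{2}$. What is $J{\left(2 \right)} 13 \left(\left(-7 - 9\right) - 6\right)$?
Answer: $91520$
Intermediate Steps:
$J{\left(h \right)} = - 5 \left(6 + h\right)^{2}$ ($J{\left(h \right)} = \left(6 + h\right)^{2} \left(-5\right) = - 5 \left(6 + h\right)^{2}$)
$J{\left(2 \right)} 13 \left(\left(-7 - 9\right) - 6\right) = - 5 \left(6 + 2\right)^{2} \cdot 13 \left(\left(-7 - 9\right) - 6\right) = - 5 \cdot 8^{2} \cdot 13 \left(-16 - 6\right) = \left(-5\right) 64 \cdot 13 \left(-22\right) = \left(-320\right) 13 \left(-22\right) = \left(-4160\right) \left(-22\right) = 91520$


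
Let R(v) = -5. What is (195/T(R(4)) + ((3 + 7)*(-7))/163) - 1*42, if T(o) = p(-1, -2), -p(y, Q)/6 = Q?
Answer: -17069/652 ≈ -26.179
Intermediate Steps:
p(y, Q) = -6*Q
T(o) = 12 (T(o) = -6*(-2) = 12)
(195/T(R(4)) + ((3 + 7)*(-7))/163) - 1*42 = (195/12 + ((3 + 7)*(-7))/163) - 1*42 = (195*(1/12) + (10*(-7))*(1/163)) - 42 = (65/4 - 70*1/163) - 42 = (65/4 - 70/163) - 42 = 10315/652 - 42 = -17069/652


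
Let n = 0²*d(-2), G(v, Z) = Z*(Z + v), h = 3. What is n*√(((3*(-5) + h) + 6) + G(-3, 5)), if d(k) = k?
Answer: 0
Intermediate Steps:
n = 0 (n = 0²*(-2) = 0*(-2) = 0)
n*√(((3*(-5) + h) + 6) + G(-3, 5)) = 0*√(((3*(-5) + 3) + 6) + 5*(5 - 3)) = 0*√(((-15 + 3) + 6) + 5*2) = 0*√((-12 + 6) + 10) = 0*√(-6 + 10) = 0*√4 = 0*2 = 0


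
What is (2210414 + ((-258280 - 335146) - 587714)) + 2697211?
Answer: 3726485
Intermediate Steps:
(2210414 + ((-258280 - 335146) - 587714)) + 2697211 = (2210414 + (-593426 - 587714)) + 2697211 = (2210414 - 1181140) + 2697211 = 1029274 + 2697211 = 3726485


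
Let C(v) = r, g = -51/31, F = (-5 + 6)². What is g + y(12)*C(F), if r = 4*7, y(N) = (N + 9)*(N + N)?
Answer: 437421/31 ≈ 14110.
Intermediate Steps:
y(N) = 2*N*(9 + N) (y(N) = (9 + N)*(2*N) = 2*N*(9 + N))
F = 1 (F = 1² = 1)
g = -51/31 (g = -51*1/31 = -51/31 ≈ -1.6452)
r = 28
C(v) = 28
g + y(12)*C(F) = -51/31 + (2*12*(9 + 12))*28 = -51/31 + (2*12*21)*28 = -51/31 + 504*28 = -51/31 + 14112 = 437421/31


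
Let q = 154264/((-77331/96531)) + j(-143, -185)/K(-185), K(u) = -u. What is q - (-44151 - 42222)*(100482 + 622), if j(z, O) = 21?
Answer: 41642890351107677/4768745 ≈ 8.7325e+9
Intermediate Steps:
q = -918293713363/4768745 (q = 154264/((-77331/96531)) + 21/((-1*(-185))) = 154264/((-77331*1/96531)) + 21/185 = 154264/(-25777/32177) + 21*(1/185) = 154264*(-32177/25777) + 21/185 = -4963752728/25777 + 21/185 = -918293713363/4768745 ≈ -1.9257e+5)
q - (-44151 - 42222)*(100482 + 622) = -918293713363/4768745 - (-44151 - 42222)*(100482 + 622) = -918293713363/4768745 - (-86373)*101104 = -918293713363/4768745 - 1*(-8732655792) = -918293713363/4768745 + 8732655792 = 41642890351107677/4768745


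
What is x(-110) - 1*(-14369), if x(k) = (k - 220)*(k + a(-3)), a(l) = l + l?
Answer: 52649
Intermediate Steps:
a(l) = 2*l
x(k) = (-220 + k)*(-6 + k) (x(k) = (k - 220)*(k + 2*(-3)) = (-220 + k)*(k - 6) = (-220 + k)*(-6 + k))
x(-110) - 1*(-14369) = (1320 + (-110)² - 226*(-110)) - 1*(-14369) = (1320 + 12100 + 24860) + 14369 = 38280 + 14369 = 52649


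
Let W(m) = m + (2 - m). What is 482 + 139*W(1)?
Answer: 760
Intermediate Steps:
W(m) = 2
482 + 139*W(1) = 482 + 139*2 = 482 + 278 = 760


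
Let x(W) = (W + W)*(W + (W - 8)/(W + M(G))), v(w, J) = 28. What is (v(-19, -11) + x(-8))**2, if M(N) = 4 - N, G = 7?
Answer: 2131600/121 ≈ 17617.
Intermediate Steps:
x(W) = 2*W*(W + (-8 + W)/(-3 + W)) (x(W) = (W + W)*(W + (W - 8)/(W + (4 - 1*7))) = (2*W)*(W + (-8 + W)/(W + (4 - 7))) = (2*W)*(W + (-8 + W)/(W - 3)) = (2*W)*(W + (-8 + W)/(-3 + W)) = 2*W*(W + (-8 + W)/(-3 + W)))
(v(-19, -11) + x(-8))**2 = (28 + 2*(-8)*(-8 + (-8)**2 - 2*(-8))/(-3 - 8))**2 = (28 + 2*(-8)*(-8 + 64 + 16)/(-11))**2 = (28 + 2*(-8)*(-1/11)*72)**2 = (28 + 1152/11)**2 = (1460/11)**2 = 2131600/121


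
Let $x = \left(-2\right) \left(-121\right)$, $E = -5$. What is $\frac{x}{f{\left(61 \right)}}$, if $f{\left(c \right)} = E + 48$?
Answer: $\frac{242}{43} \approx 5.6279$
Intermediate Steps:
$f{\left(c \right)} = 43$ ($f{\left(c \right)} = -5 + 48 = 43$)
$x = 242$
$\frac{x}{f{\left(61 \right)}} = \frac{242}{43}$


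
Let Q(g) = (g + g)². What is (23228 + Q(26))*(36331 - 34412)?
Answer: 49763508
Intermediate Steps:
Q(g) = 4*g² (Q(g) = (2*g)² = 4*g²)
(23228 + Q(26))*(36331 - 34412) = (23228 + 4*26²)*(36331 - 34412) = (23228 + 4*676)*1919 = (23228 + 2704)*1919 = 25932*1919 = 49763508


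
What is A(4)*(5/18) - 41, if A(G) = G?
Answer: -359/9 ≈ -39.889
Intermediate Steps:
A(4)*(5/18) - 41 = 4*(5/18) - 41 = 10/9 - 41 = -359/9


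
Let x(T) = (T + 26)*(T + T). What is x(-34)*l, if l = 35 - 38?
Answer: -1632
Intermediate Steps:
l = -3
x(T) = 2*T*(26 + T) (x(T) = (26 + T)*(2*T) = 2*T*(26 + T))
x(-34)*l = (2*(-34)*(26 - 34))*(-3) = (2*(-34)*(-8))*(-3) = 544*(-3) = -1632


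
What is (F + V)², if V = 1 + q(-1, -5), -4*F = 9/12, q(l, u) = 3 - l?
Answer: 5929/256 ≈ 23.160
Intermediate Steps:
F = -3/16 (F = -9/(4*12) = -¼*¾ = -3/16 ≈ -0.18750)
V = 5 (V = 1 + (3 - 1*(-1)) = 1 + (3 + 1) = 1 + 4 = 5)
(F + V)² = (-3/16 + 5)² = (77/16)² = 5929/256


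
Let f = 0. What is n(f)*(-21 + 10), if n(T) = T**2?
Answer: 0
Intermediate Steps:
n(f)*(-21 + 10) = 0**2*(-21 + 10) = 0*(-11) = 0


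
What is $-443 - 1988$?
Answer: $-2431$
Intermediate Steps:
$-443 - 1988 = -2431$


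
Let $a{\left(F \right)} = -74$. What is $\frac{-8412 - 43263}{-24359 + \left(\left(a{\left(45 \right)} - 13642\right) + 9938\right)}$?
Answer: $\frac{17225}{9379} \approx 1.8365$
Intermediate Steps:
$\frac{-8412 - 43263}{-24359 + \left(\left(a{\left(45 \right)} - 13642\right) + 9938\right)} = \frac{-8412 - 43263}{-24359 + \left(\left(-74 - 13642\right) + 9938\right)} = - \frac{51675}{-24359 + \left(-13716 + 9938\right)} = - \frac{51675}{-24359 - 3778} = - \frac{51675}{-28137} = \left(-51675\right) \left(- \frac{1}{28137}\right) = \frac{17225}{9379}$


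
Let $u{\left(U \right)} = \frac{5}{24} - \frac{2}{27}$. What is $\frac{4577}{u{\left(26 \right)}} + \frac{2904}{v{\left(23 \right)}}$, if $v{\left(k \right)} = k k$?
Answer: $\frac{523070544}{15341} \approx 34096.0$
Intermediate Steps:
$u{\left(U \right)} = \frac{29}{216}$ ($u{\left(U \right)} = 5 \cdot \frac{1}{24} - \frac{2}{27} = \frac{5}{24} - \frac{2}{27} = \frac{29}{216}$)
$v{\left(k \right)} = k^{2}$
$\frac{4577}{u{\left(26 \right)}} + \frac{2904}{v{\left(23 \right)}} = \frac{4577}{\frac{29}{216}} + \frac{2904}{23^{2}} = 4577 \cdot \frac{216}{29} + \frac{2904}{529} = \frac{988632}{29} + 2904 \cdot \frac{1}{529} = \frac{988632}{29} + \frac{2904}{529} = \frac{523070544}{15341}$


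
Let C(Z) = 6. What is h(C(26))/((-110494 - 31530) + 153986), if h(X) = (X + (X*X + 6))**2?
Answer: 1152/5981 ≈ 0.19261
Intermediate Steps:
h(X) = (6 + X + X**2)**2 (h(X) = (X + (X**2 + 6))**2 = (X + (6 + X**2))**2 = (6 + X + X**2)**2)
h(C(26))/((-110494 - 31530) + 153986) = (6 + 6 + 6**2)**2/((-110494 - 31530) + 153986) = (6 + 6 + 36)**2/(-142024 + 153986) = 48**2/11962 = 2304*(1/11962) = 1152/5981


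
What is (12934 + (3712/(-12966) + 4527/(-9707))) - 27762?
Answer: -933180537001/62930481 ≈ -14829.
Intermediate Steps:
(12934 + (3712/(-12966) + 4527/(-9707))) - 27762 = (12934 + (3712*(-1/12966) + 4527*(-1/9707))) - 27762 = (12934 + (-1856/6483 - 4527/9707)) - 27762 = (12934 - 47364733/62930481) - 27762 = 813895476521/62930481 - 27762 = -933180537001/62930481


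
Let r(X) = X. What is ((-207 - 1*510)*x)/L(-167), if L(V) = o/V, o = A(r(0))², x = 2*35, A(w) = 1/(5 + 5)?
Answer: 838173000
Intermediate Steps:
A(w) = ⅒ (A(w) = 1/10 = ⅒)
x = 70
o = 1/100 (o = (⅒)² = 1/100 ≈ 0.010000)
L(V) = 1/(100*V)
((-207 - 1*510)*x)/L(-167) = ((-207 - 1*510)*70)/(((1/100)/(-167))) = ((-207 - 510)*70)/(((1/100)*(-1/167))) = (-717*70)/(-1/16700) = -50190*(-16700) = 838173000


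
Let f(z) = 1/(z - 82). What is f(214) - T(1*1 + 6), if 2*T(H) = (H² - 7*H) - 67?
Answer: 4423/132 ≈ 33.508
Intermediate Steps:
f(z) = 1/(-82 + z)
T(H) = -67/2 + H²/2 - 7*H/2 (T(H) = ((H² - 7*H) - 67)/2 = (-67 + H² - 7*H)/2 = -67/2 + H²/2 - 7*H/2)
f(214) - T(1*1 + 6) = 1/(-82 + 214) - (-67/2 + (1*1 + 6)²/2 - 7*(1*1 + 6)/2) = 1/132 - (-67/2 + (1 + 6)²/2 - 7*(1 + 6)/2) = 1/132 - (-67/2 + (½)*7² - 7/2*7) = 1/132 - (-67/2 + (½)*49 - 49/2) = 1/132 - (-67/2 + 49/2 - 49/2) = 1/132 - 1*(-67/2) = 1/132 + 67/2 = 4423/132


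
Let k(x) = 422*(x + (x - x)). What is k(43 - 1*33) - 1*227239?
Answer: -223019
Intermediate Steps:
k(x) = 422*x (k(x) = 422*(x + 0) = 422*x)
k(43 - 1*33) - 1*227239 = 422*(43 - 1*33) - 1*227239 = 422*(43 - 33) - 227239 = 422*10 - 227239 = 4220 - 227239 = -223019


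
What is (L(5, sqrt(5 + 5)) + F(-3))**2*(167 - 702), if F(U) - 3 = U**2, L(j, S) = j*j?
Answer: -732415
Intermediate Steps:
L(j, S) = j**2
F(U) = 3 + U**2
(L(5, sqrt(5 + 5)) + F(-3))**2*(167 - 702) = (5**2 + (3 + (-3)**2))**2*(167 - 702) = (25 + (3 + 9))**2*(-535) = (25 + 12)**2*(-535) = 37**2*(-535) = 1369*(-535) = -732415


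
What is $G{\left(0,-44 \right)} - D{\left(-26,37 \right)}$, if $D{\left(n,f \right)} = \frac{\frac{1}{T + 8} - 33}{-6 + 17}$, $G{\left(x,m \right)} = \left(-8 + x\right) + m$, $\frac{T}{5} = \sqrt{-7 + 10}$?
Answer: $- \frac{5921}{121} - \frac{5 \sqrt{3}}{121} \approx -49.005$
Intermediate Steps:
$T = 5 \sqrt{3}$ ($T = 5 \sqrt{-7 + 10} = 5 \sqrt{3} \approx 8.6602$)
$G{\left(x,m \right)} = -8 + m + x$
$D{\left(n,f \right)} = -3 + \frac{1}{11 \left(8 + 5 \sqrt{3}\right)}$ ($D{\left(n,f \right)} = \frac{\frac{1}{5 \sqrt{3} + 8} - 33}{-6 + 17} = \frac{\frac{1}{8 + 5 \sqrt{3}} - 33}{11} = \left(-33 + \frac{1}{8 + 5 \sqrt{3}}\right) \frac{1}{11} = -3 + \frac{1}{11 \left(8 + 5 \sqrt{3}\right)}$)
$G{\left(0,-44 \right)} - D{\left(-26,37 \right)} = \left(-8 - 44 + 0\right) - \left(- \frac{371}{121} + \frac{5 \sqrt{3}}{121}\right) = -52 + \left(\frac{371}{121} - \frac{5 \sqrt{3}}{121}\right) = - \frac{5921}{121} - \frac{5 \sqrt{3}}{121}$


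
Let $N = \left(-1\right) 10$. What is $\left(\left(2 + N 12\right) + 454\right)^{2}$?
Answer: $112896$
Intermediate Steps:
$N = -10$
$\left(\left(2 + N 12\right) + 454\right)^{2} = \left(\left(2 - 120\right) + 454\right)^{2} = \left(-118 + 454\right)^{2} = 336^{2} = 112896$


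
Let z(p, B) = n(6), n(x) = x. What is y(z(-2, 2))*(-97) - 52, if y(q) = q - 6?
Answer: -52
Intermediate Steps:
z(p, B) = 6
y(q) = -6 + q
y(z(-2, 2))*(-97) - 52 = (-6 + 6)*(-97) - 52 = 0*(-97) - 52 = 0 - 52 = -52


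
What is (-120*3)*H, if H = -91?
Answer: 32760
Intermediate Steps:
(-120*3)*H = -120*3*(-91) = -30*12*(-91) = -360*(-91) = 32760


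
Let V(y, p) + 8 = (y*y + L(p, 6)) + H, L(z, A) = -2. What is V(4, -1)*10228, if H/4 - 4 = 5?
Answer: 429576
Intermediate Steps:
H = 36 (H = 16 + 4*5 = 16 + 20 = 36)
V(y, p) = 26 + y**2 (V(y, p) = -8 + ((y*y - 2) + 36) = -8 + ((y**2 - 2) + 36) = -8 + ((-2 + y**2) + 36) = -8 + (34 + y**2) = 26 + y**2)
V(4, -1)*10228 = (26 + 4**2)*10228 = (26 + 16)*10228 = 42*10228 = 429576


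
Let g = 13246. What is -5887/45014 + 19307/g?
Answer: 197776524/149063861 ≈ 1.3268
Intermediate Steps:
-5887/45014 + 19307/g = -5887/45014 + 19307/13246 = 197776524/149063861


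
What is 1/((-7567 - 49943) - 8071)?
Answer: -1/65581 ≈ -1.5248e-5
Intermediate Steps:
1/((-7567 - 49943) - 8071) = 1/(-57510 - 8071) = 1/(-65581) = -1/65581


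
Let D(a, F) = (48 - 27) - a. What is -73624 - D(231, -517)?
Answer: -73414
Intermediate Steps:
D(a, F) = 21 - a
-73624 - D(231, -517) = -73624 - (21 - 1*231) = -73624 - (21 - 231) = -73624 - 1*(-210) = -73624 + 210 = -73414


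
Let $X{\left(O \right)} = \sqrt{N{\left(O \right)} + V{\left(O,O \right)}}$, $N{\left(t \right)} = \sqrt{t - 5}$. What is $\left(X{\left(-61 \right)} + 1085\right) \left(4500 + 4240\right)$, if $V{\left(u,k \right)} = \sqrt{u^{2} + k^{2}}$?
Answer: $9482900 + 8740 \sqrt{61 \sqrt{2} + i \sqrt{66}} \approx 9.5642 \cdot 10^{6} + 3818.1 i$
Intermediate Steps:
$V{\left(u,k \right)} = \sqrt{k^{2} + u^{2}}$
$N{\left(t \right)} = \sqrt{-5 + t}$
$X{\left(O \right)} = \sqrt{\sqrt{-5 + O} + \sqrt{2} \sqrt{O^{2}}}$ ($X{\left(O \right)} = \sqrt{\sqrt{-5 + O} + \sqrt{O^{2} + O^{2}}} = \sqrt{\sqrt{-5 + O} + \sqrt{2 O^{2}}} = \sqrt{\sqrt{-5 + O} + \sqrt{2} \sqrt{O^{2}}}$)
$\left(X{\left(-61 \right)} + 1085\right) \left(4500 + 4240\right) = \left(\sqrt{\sqrt{-5 - 61} + \sqrt{2} \sqrt{\left(-61\right)^{2}}} + 1085\right) \left(4500 + 4240\right) = \left(\sqrt{\sqrt{-66} + \sqrt{2} \sqrt{3721}} + 1085\right) 8740 = \left(\sqrt{i \sqrt{66} + \sqrt{2} \cdot 61} + 1085\right) 8740 = \left(\sqrt{i \sqrt{66} + 61 \sqrt{2}} + 1085\right) 8740 = \left(\sqrt{61 \sqrt{2} + i \sqrt{66}} + 1085\right) 8740 = \left(1085 + \sqrt{61 \sqrt{2} + i \sqrt{66}}\right) 8740 = 9482900 + 8740 \sqrt{61 \sqrt{2} + i \sqrt{66}}$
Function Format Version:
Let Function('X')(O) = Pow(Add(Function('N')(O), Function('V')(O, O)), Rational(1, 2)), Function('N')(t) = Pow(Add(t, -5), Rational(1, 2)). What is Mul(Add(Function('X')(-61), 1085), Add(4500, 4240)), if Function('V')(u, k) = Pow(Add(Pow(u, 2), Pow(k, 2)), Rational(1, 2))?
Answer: Add(9482900, Mul(8740, Pow(Add(Mul(61, Pow(2, Rational(1, 2))), Mul(I, Pow(66, Rational(1, 2)))), Rational(1, 2)))) ≈ Add(9.5642e+6, Mul(3818.1, I))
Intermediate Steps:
Function('V')(u, k) = Pow(Add(Pow(k, 2), Pow(u, 2)), Rational(1, 2))
Function('N')(t) = Pow(Add(-5, t), Rational(1, 2))
Function('X')(O) = Pow(Add(Pow(Add(-5, O), Rational(1, 2)), Mul(Pow(2, Rational(1, 2)), Pow(Pow(O, 2), Rational(1, 2)))), Rational(1, 2)) (Function('X')(O) = Pow(Add(Pow(Add(-5, O), Rational(1, 2)), Pow(Add(Pow(O, 2), Pow(O, 2)), Rational(1, 2))), Rational(1, 2)) = Pow(Add(Pow(Add(-5, O), Rational(1, 2)), Pow(Mul(2, Pow(O, 2)), Rational(1, 2))), Rational(1, 2)) = Pow(Add(Pow(Add(-5, O), Rational(1, 2)), Mul(Pow(2, Rational(1, 2)), Pow(Pow(O, 2), Rational(1, 2)))), Rational(1, 2)))
Mul(Add(Function('X')(-61), 1085), Add(4500, 4240)) = Mul(Add(Pow(Add(Pow(Add(-5, -61), Rational(1, 2)), Mul(Pow(2, Rational(1, 2)), Pow(Pow(-61, 2), Rational(1, 2)))), Rational(1, 2)), 1085), Add(4500, 4240)) = Mul(Add(Pow(Add(Pow(-66, Rational(1, 2)), Mul(Pow(2, Rational(1, 2)), Pow(3721, Rational(1, 2)))), Rational(1, 2)), 1085), 8740) = Mul(Add(Pow(Add(Mul(I, Pow(66, Rational(1, 2))), Mul(Pow(2, Rational(1, 2)), 61)), Rational(1, 2)), 1085), 8740) = Mul(Add(Pow(Add(Mul(I, Pow(66, Rational(1, 2))), Mul(61, Pow(2, Rational(1, 2)))), Rational(1, 2)), 1085), 8740) = Mul(Add(Pow(Add(Mul(61, Pow(2, Rational(1, 2))), Mul(I, Pow(66, Rational(1, 2)))), Rational(1, 2)), 1085), 8740) = Mul(Add(1085, Pow(Add(Mul(61, Pow(2, Rational(1, 2))), Mul(I, Pow(66, Rational(1, 2)))), Rational(1, 2))), 8740) = Add(9482900, Mul(8740, Pow(Add(Mul(61, Pow(2, Rational(1, 2))), Mul(I, Pow(66, Rational(1, 2)))), Rational(1, 2))))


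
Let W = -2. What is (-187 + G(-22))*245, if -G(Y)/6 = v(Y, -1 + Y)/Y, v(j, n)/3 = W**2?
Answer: -495145/11 ≈ -45013.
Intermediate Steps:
v(j, n) = 12 (v(j, n) = 3*(-2)**2 = 3*4 = 12)
G(Y) = -72/Y
(-187 + G(-22))*245 = (-187 - 72/(-22))*245 = (-187 - 72*(-1/22))*245 = (-187 + 36/11)*245 = -2021/11*245 = -495145/11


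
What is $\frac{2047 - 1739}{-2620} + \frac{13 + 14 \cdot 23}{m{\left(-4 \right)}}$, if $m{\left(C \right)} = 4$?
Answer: $\frac{219117}{2620} \approx 83.632$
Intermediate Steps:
$\frac{2047 - 1739}{-2620} + \frac{13 + 14 \cdot 23}{m{\left(-4 \right)}} = \frac{2047 - 1739}{-2620} + \frac{13 + 14 \cdot 23}{4} = 308 \left(- \frac{1}{2620}\right) + \left(13 + 322\right) \frac{1}{4} = - \frac{77}{655} + 335 \cdot \frac{1}{4} = - \frac{77}{655} + \frac{335}{4} = \frac{219117}{2620}$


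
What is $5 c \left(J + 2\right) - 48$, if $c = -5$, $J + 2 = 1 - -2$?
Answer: $-123$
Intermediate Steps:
$J = 1$ ($J = -2 + \left(1 - -2\right) = -2 + \left(1 + 2\right) = -2 + 3 = 1$)
$5 c \left(J + 2\right) - 48 = 5 \left(-5\right) \left(1 + 2\right) - 48 = \left(-25\right) 3 - 48 = -75 - 48 = -123$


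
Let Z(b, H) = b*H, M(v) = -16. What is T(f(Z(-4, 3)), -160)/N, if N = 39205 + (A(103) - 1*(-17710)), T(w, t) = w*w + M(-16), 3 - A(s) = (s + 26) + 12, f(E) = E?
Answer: 128/56777 ≈ 0.0022544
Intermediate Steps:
Z(b, H) = H*b
A(s) = -35 - s (A(s) = 3 - ((s + 26) + 12) = 3 - ((26 + s) + 12) = 3 - (38 + s) = 3 + (-38 - s) = -35 - s)
T(w, t) = -16 + w² (T(w, t) = w*w - 16 = w² - 16 = -16 + w²)
N = 56777 (N = 39205 + ((-35 - 1*103) - 1*(-17710)) = 39205 + ((-35 - 103) + 17710) = 39205 + (-138 + 17710) = 39205 + 17572 = 56777)
T(f(Z(-4, 3)), -160)/N = (-16 + (3*(-4))²)/56777 = (-16 + (-12)²)*(1/56777) = (-16 + 144)*(1/56777) = 128*(1/56777) = 128/56777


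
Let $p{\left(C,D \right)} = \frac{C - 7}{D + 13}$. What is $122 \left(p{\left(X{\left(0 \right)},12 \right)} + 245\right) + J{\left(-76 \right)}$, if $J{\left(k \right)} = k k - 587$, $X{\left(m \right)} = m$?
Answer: $\frac{876121}{25} \approx 35045.0$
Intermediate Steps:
$p{\left(C,D \right)} = \frac{-7 + C}{13 + D}$
$J{\left(k \right)} = -587 + k^{2}$ ($J{\left(k \right)} = k^{2} - 587 = -587 + k^{2}$)
$122 \left(p{\left(X{\left(0 \right)},12 \right)} + 245\right) + J{\left(-76 \right)} = 122 \left(\frac{-7 + 0}{13 + 12} + 245\right) - \left(587 - \left(-76\right)^{2}\right) = 122 \left(\frac{1}{25} \left(-7\right) + 245\right) + \left(-587 + 5776\right) = 122 \left(\frac{1}{25} \left(-7\right) + 245\right) + 5189 = 122 \left(- \frac{7}{25} + 245\right) + 5189 = 122 \cdot \frac{6118}{25} + 5189 = \frac{746396}{25} + 5189 = \frac{876121}{25}$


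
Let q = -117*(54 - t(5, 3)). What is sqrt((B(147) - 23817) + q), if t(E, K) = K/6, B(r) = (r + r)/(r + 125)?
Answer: 9*I*sqrt(1716898)/68 ≈ 173.42*I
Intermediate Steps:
B(r) = 2*r/(125 + r) (B(r) = (2*r)/(125 + r) = 2*r/(125 + r))
t(E, K) = K/6 (t(E, K) = K*(1/6) = K/6)
q = -12519/2 (q = -117*(54 - 3/6) = -117*(54 - 1*1/2) = -117*(54 - 1/2) = -117*107/2 = -12519/2 ≈ -6259.5)
sqrt((B(147) - 23817) + q) = sqrt((2*147/(125 + 147) - 23817) - 12519/2) = sqrt((2*147/272 - 23817) - 12519/2) = sqrt((2*147*(1/272) - 23817) - 12519/2) = sqrt((147/136 - 23817) - 12519/2) = sqrt(-3238965/136 - 12519/2) = sqrt(-4090257/136) = 9*I*sqrt(1716898)/68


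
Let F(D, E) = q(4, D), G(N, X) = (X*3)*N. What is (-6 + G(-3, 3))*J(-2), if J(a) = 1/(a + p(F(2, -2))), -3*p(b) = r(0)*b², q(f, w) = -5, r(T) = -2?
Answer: -9/4 ≈ -2.2500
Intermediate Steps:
G(N, X) = 3*N*X (G(N, X) = (3*X)*N = 3*N*X)
F(D, E) = -5
p(b) = 2*b²/3 (p(b) = -(-2)*b²/3 = 2*b²/3)
J(a) = 1/(50/3 + a) (J(a) = 1/(a + (⅔)*(-5)²) = 1/(a + (⅔)*25) = 1/(a + 50/3) = 1/(50/3 + a))
(-6 + G(-3, 3))*J(-2) = (-6 + 3*(-3)*3)*(3/(50 + 3*(-2))) = (-6 - 27)*(3/(50 - 6)) = -99/44 = -33*3/44 = -9/4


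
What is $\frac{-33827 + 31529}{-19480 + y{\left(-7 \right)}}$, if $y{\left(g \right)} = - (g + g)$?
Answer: $\frac{1149}{9733} \approx 0.11805$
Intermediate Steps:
$y{\left(g \right)} = - 2 g$
$\frac{-33827 + 31529}{-19480 + y{\left(-7 \right)}} = \frac{-33827 + 31529}{-19480 - -14} = - \frac{2298}{-19480 + 14} = - \frac{2298}{-19466} = \left(-2298\right) \left(- \frac{1}{19466}\right) = \frac{1149}{9733}$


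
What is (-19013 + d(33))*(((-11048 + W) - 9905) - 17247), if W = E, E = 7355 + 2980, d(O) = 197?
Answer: 524307840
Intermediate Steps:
E = 10335
W = 10335
(-19013 + d(33))*(((-11048 + W) - 9905) - 17247) = (-19013 + 197)*(((-11048 + 10335) - 9905) - 17247) = -18816*((-713 - 9905) - 17247) = -18816*(-10618 - 17247) = -18816*(-27865) = 524307840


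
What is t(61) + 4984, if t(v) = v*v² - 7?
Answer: 231958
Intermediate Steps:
t(v) = -7 + v³ (t(v) = v³ - 7 = -7 + v³)
t(61) + 4984 = (-7 + 61³) + 4984 = (-7 + 226981) + 4984 = 226974 + 4984 = 231958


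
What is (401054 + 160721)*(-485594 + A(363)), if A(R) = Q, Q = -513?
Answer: -273082759925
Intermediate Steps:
A(R) = -513
(401054 + 160721)*(-485594 + A(363)) = (401054 + 160721)*(-485594 - 513) = 561775*(-486107) = -273082759925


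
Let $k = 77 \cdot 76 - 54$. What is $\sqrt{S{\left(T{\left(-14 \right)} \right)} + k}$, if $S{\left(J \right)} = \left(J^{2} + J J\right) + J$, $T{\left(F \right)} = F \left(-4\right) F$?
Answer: $\sqrt{1234326} \approx 1111.0$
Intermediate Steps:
$T{\left(F \right)} = - 4 F^{2}$ ($T{\left(F \right)} = - 4 F F = - 4 F^{2}$)
$k = 5798$ ($k = 5852 - 54 = 5798$)
$S{\left(J \right)} = J + 2 J^{2}$ ($S{\left(J \right)} = \left(J^{2} + J^{2}\right) + J = 2 J^{2} + J = J + 2 J^{2}$)
$\sqrt{S{\left(T{\left(-14 \right)} \right)} + k} = \sqrt{- 4 \left(-14\right)^{2} \left(1 + 2 \left(- 4 \left(-14\right)^{2}\right)\right) + 5798} = \sqrt{\left(-4\right) 196 \left(1 + 2 \left(\left(-4\right) 196\right)\right) + 5798} = \sqrt{- 784 \left(1 + 2 \left(-784\right)\right) + 5798} = \sqrt{- 784 \left(1 - 1568\right) + 5798} = \sqrt{\left(-784\right) \left(-1567\right) + 5798} = \sqrt{1228528 + 5798} = \sqrt{1234326}$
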